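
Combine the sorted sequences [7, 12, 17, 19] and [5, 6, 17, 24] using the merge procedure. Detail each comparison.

Merging process:

Compare 7 vs 5: take 5 from right. Merged: [5]
Compare 7 vs 6: take 6 from right. Merged: [5, 6]
Compare 7 vs 17: take 7 from left. Merged: [5, 6, 7]
Compare 12 vs 17: take 12 from left. Merged: [5, 6, 7, 12]
Compare 17 vs 17: take 17 from left. Merged: [5, 6, 7, 12, 17]
Compare 19 vs 17: take 17 from right. Merged: [5, 6, 7, 12, 17, 17]
Compare 19 vs 24: take 19 from left. Merged: [5, 6, 7, 12, 17, 17, 19]
Append remaining from right: [24]. Merged: [5, 6, 7, 12, 17, 17, 19, 24]

Final merged array: [5, 6, 7, 12, 17, 17, 19, 24]
Total comparisons: 7

The merged array is [5, 6, 7, 12, 17, 17, 19, 24], requiring 7 comparisons. The merge step runs in O(n) time where n is the total number of elements.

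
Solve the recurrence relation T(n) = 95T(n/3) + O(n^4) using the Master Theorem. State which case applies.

Master Theorem for T(n) = 95T(n/3) + O(n^4):

a = 95, b = 3, c = 4
log_b(a) = log_3(95) = 4.1451

Case 1: c = 4 < log_3(95) = 4.1451
T(n) = O(n^(log_3 95))

For T(n) = 95T(n/3) + O(n^4): log_3(95) = 4.1451. This is Case 1 of the Master Theorem (c < log_b(a), work dominated by leaves), giving O(n^(log_3 95)).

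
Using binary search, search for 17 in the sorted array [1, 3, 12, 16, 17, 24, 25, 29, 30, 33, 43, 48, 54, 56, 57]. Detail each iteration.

Binary search for 17 in [1, 3, 12, 16, 17, 24, 25, 29, 30, 33, 43, 48, 54, 56, 57]:

lo=0, hi=14, mid=7, arr[mid]=29 -> 29 > 17, search left half
lo=0, hi=6, mid=3, arr[mid]=16 -> 16 < 17, search right half
lo=4, hi=6, mid=5, arr[mid]=24 -> 24 > 17, search left half
lo=4, hi=4, mid=4, arr[mid]=17 -> Found target at index 4!

Binary search finds 17 at index 4 after 4 comparisons. The search repeatedly halves the search space by comparing with the middle element.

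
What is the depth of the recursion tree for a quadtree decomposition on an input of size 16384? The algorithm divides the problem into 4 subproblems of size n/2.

For divide and conquer with division factor 2:

Problem sizes at each level:
Level 0: 16384
Level 1: 8192
Level 2: 4096
Level 3: 2048
Level 4: 1024
Level 5: 512
Level 6: 256
Level 7: 128
Level 8: 64
Level 9: 32
Level 10: 16
Level 11: 8
Level 12: 4
Level 13: 2
Level 14: 1

The root is level 0 and the size-1 base case is level 14 (the tree spans levels 0 through 14, i.e. 15 levels counting the root), so the depth is the number of divisions: log_2(16384) = 14

The recursion tree depth is log_2(16384) = 14. At each level, the problem size is divided by 2, so it takes 14 divisions to reduce to a base case of size 1. The algorithm makes 4 recursive calls at each level.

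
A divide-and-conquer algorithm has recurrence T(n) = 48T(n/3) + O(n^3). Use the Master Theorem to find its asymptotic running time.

Master Theorem for T(n) = 48T(n/3) + O(n^3):

a = 48, b = 3, c = 3
log_b(a) = log_3(48) = 3.5237

Case 1: c = 3 < log_3(48) = 3.5237
T(n) = O(n^(log_3 48))

For T(n) = 48T(n/3) + O(n^3): log_3(48) = 3.5237. This is Case 1 of the Master Theorem (c < log_b(a), work dominated by leaves), giving O(n^(log_3 48)).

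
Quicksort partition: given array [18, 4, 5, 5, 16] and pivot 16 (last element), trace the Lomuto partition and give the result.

Lomuto partition with pivot = 16:

Initial array: [18, 4, 5, 5, 16]

arr[0]=18 > 16: no swap
arr[1]=4 <= 16: swap with position 0, array becomes [4, 18, 5, 5, 16]
arr[2]=5 <= 16: swap with position 1, array becomes [4, 5, 18, 5, 16]
arr[3]=5 <= 16: swap with position 2, array becomes [4, 5, 5, 18, 16]

Place pivot at position 3: [4, 5, 5, 16, 18]
Pivot position: 3

After partitioning with pivot 16, the array becomes [4, 5, 5, 16, 18]. The pivot is placed at index 3. All elements to the left of the pivot are <= 16, and all elements to the right are > 16.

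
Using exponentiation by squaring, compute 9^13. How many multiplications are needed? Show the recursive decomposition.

Computing 9^13 by squaring (build up from 9^1; each line after the first costs one multiplication):

9^1 = 9
9^2 = (9^1)^2 = 9^2 = 81
9^3 = 9 * 9^2 = 9 * 81 = 729
9^6 = (9^3)^2 = 729^2 = 531441
9^12 = (9^6)^2 = 531441^2 = 282429536481
9^13 = 9 * 9^12 = 9 * 282429536481 = 2541865828329

Result: 2541865828329
Multiplications needed: 5 (5 lines after 9^1)

9^13 = 2541865828329. Using exponentiation by squaring, this requires 5 multiplications. The key idea: if the exponent is even, square the half-power; if odd, multiply by the base once.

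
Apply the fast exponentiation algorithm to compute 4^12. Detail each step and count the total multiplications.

Computing 4^12 by squaring (build up from 4^1; each line after the first costs one multiplication):

4^1 = 4
4^2 = (4^1)^2 = 4^2 = 16
4^3 = 4 * 4^2 = 4 * 16 = 64
4^6 = (4^3)^2 = 64^2 = 4096
4^12 = (4^6)^2 = 4096^2 = 16777216

Result: 16777216
Multiplications needed: 4 (4 lines after 4^1)

4^12 = 16777216. Using exponentiation by squaring, this requires 4 multiplications. The key idea: if the exponent is even, square the half-power; if odd, multiply by the base once.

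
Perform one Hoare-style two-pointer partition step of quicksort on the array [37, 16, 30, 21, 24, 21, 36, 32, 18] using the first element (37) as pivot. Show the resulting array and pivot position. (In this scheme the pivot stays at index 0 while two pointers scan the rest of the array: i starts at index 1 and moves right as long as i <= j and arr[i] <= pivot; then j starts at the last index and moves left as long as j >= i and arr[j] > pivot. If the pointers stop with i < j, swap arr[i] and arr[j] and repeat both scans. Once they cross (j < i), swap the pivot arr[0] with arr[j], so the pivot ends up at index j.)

Hoare-style two-pointer partition with pivot = 37:

Initial array: [37, 16, 30, 21, 24, 21, 36, 32, 18]

Pointers start at i = 1, j = 8.
i ends at 9, j ends at 8: the pointers have crossed (j < i), so scanning stops.

Swap pivot arr[0] with arr[8] to place pivot at position 8: [18, 16, 30, 21, 24, 21, 36, 32, 37]
Pivot position: 8

After partitioning with pivot 37, the array becomes [18, 16, 30, 21, 24, 21, 36, 32, 37]. The pivot is placed at index 8. All elements to the left of the pivot are <= 37, and all elements to the right are > 37.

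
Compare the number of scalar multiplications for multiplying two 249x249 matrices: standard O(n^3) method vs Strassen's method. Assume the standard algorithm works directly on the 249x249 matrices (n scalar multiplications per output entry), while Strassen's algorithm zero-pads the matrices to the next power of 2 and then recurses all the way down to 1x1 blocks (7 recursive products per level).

Matrix multiplication for 249x249 matrices:

Strassen's algorithm requires power-of-2 dimensions. Pad 249x249 to 256x256 (next power of 2).

Standard algorithm: 249^3 = 15438249 multiplications
Strassen's algorithm: 7^(log2(256)) = 7^8 = 5764801 multiplications
Savings: 15438249 - 5764801 = 9673448 multiplications

Standard: 15438249 multiplications (249^3). Strassen: 5764801 multiplications (7^8, after padding to 256x256). Strassen reduces 8 recursive multiplications to 7 at each level.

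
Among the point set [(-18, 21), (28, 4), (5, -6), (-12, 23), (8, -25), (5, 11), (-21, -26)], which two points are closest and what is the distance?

Computing all pairwise distances among 7 points:

d((-18, 21), (28, 4)) = 49.0408
d((-18, 21), (5, -6)) = 35.4683
d((-18, 21), (-12, 23)) = 6.3246 <-- minimum
d((-18, 21), (8, -25)) = 52.8394
d((-18, 21), (5, 11)) = 25.0799
d((-18, 21), (-21, -26)) = 47.0956
d((28, 4), (5, -6)) = 25.0799
d((28, 4), (-12, 23)) = 44.2832
d((28, 4), (8, -25)) = 35.2278
d((28, 4), (5, 11)) = 24.0416
d((28, 4), (-21, -26)) = 57.4543
d((5, -6), (-12, 23)) = 33.6155
d((5, -6), (8, -25)) = 19.2354
d((5, -6), (5, 11)) = 17.0
d((5, -6), (-21, -26)) = 32.8024
d((-12, 23), (8, -25)) = 52.0
d((-12, 23), (5, 11)) = 20.8087
d((-12, 23), (-21, -26)) = 49.8197
d((8, -25), (5, 11)) = 36.1248
d((8, -25), (-21, -26)) = 29.0172
d((5, 11), (-21, -26)) = 45.2217

Closest pair: (-18, 21) and (-12, 23) with distance 6.3246

The closest pair is (-18, 21) and (-12, 23) with Euclidean distance 6.3246. For 7 points, brute-force pairwise comparison is shown above. For large n, the divide-and-conquer algorithm (sort by x, recurse on halves, check the dividing strip) achieves O(n log n).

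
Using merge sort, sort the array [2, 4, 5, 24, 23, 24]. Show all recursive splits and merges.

Merge sort trace:

Split: [2, 4, 5, 24, 23, 24] -> [2, 4, 5] and [24, 23, 24]
  Split: [2, 4, 5] -> [2] and [4, 5]
    Split: [4, 5] -> [4] and [5]
    Merge: [4] + [5] -> [4, 5]
  Merge: [2] + [4, 5] -> [2, 4, 5]
  Split: [24, 23, 24] -> [24] and [23, 24]
    Split: [23, 24] -> [23] and [24]
    Merge: [23] + [24] -> [23, 24]
  Merge: [24] + [23, 24] -> [23, 24, 24]
Merge: [2, 4, 5] + [23, 24, 24] -> [2, 4, 5, 23, 24, 24]

Final sorted array: [2, 4, 5, 23, 24, 24]

The merge sort proceeds by recursively splitting the array and merging sorted halves.
After all merges, the sorted array is [2, 4, 5, 23, 24, 24].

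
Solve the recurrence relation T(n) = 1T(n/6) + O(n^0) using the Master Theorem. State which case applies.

Master Theorem for T(n) = 1T(n/6) + O(n^0):

a = 1, b = 6, c = 0
log_b(a) = log_6(1) = 0.0000

Case 2: c = 0 = log_6(1) = 0.0000
T(n) = O(n^0 log n) = O(log n)

For T(n) = 1T(n/6) + O(n^0): log_6(1) = 0.0000. This is Case 2 of the Master Theorem (c = log_b(a), equal work at all levels), giving O(log n).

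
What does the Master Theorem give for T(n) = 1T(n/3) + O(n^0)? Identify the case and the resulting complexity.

Master Theorem for T(n) = 1T(n/3) + O(n^0):

a = 1, b = 3, c = 0
log_b(a) = log_3(1) = 0.0000

Case 2: c = 0 = log_3(1) = 0.0000
T(n) = O(n^0 log n) = O(log n)

For T(n) = 1T(n/3) + O(n^0): log_3(1) = 0.0000. This is Case 2 of the Master Theorem (c = log_b(a), equal work at all levels), giving O(log n).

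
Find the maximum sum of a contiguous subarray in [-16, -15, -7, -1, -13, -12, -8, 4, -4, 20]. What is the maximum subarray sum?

Using Kadane's algorithm on [-16, -15, -7, -1, -13, -12, -8, 4, -4, 20]:

Scanning through the array:
Position 1 (value -15): max_ending_here = -15, max_so_far = -15
Position 2 (value -7): max_ending_here = -7, max_so_far = -7
Position 3 (value -1): max_ending_here = -1, max_so_far = -1
Position 4 (value -13): max_ending_here = -13, max_so_far = -1
Position 5 (value -12): max_ending_here = -12, max_so_far = -1
Position 6 (value -8): max_ending_here = -8, max_so_far = -1
Position 7 (value 4): max_ending_here = 4, max_so_far = 4
Position 8 (value -4): max_ending_here = 0, max_so_far = 4
Position 9 (value 20): max_ending_here = 20, max_so_far = 20

Maximum subarray: [4, -4, 20]
Maximum sum: 20

The maximum subarray is [4, -4, 20] with sum 20. This subarray runs from index 7 to index 9.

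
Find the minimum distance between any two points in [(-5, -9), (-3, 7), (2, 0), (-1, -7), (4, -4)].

Computing all pairwise distances among 5 points:

d((-5, -9), (-3, 7)) = 16.1245
d((-5, -9), (2, 0)) = 11.4018
d((-5, -9), (-1, -7)) = 4.4721 <-- minimum
d((-5, -9), (4, -4)) = 10.2956
d((-3, 7), (2, 0)) = 8.6023
d((-3, 7), (-1, -7)) = 14.1421
d((-3, 7), (4, -4)) = 13.0384
d((2, 0), (-1, -7)) = 7.6158
d((2, 0), (4, -4)) = 4.4721 <-- minimum
d((-1, -7), (4, -4)) = 5.831

Minimum distance: 4.4721 (tie among 2 pairs: (-5, -9) and (-1, -7); (2, 0) and (4, -4))

The minimum Euclidean distance is 4.4721. There is a tie: 2 pairs achieve this minimum — (-5, -9) and (-1, -7); (2, 0) and (4, -4). Any of these is a valid closest pair. For 5 points, brute-force pairwise comparison is shown above. For large n, the divide-and-conquer algorithm (sort by x, recurse on halves, check the dividing strip) achieves O(n log n).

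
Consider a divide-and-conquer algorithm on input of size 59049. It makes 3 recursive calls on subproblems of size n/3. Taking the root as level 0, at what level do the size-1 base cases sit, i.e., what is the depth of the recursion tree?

For divide and conquer with division factor 3:

Problem sizes at each level:
Level 0: 59049
Level 1: 19683
Level 2: 6561
Level 3: 2187
Level 4: 729
Level 5: 243
Level 6: 81
Level 7: 27
Level 8: 9
Level 9: 3
Level 10: 1

The root is level 0 and the size-1 base case is level 10 (the tree spans levels 0 through 10, i.e. 11 levels counting the root), so the depth is the number of divisions: log_3(59049) = 10

The recursion tree depth is log_3(59049) = 10. At each level, the problem size is divided by 3, so it takes 10 divisions to reduce to a base case of size 1. The algorithm makes 3 recursive calls at each level.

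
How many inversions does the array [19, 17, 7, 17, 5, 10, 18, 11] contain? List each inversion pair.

Finding inversions in [19, 17, 7, 17, 5, 10, 18, 11]:

(0, 1): arr[0]=19 > arr[1]=17
(0, 2): arr[0]=19 > arr[2]=7
(0, 3): arr[0]=19 > arr[3]=17
(0, 4): arr[0]=19 > arr[4]=5
(0, 5): arr[0]=19 > arr[5]=10
(0, 6): arr[0]=19 > arr[6]=18
(0, 7): arr[0]=19 > arr[7]=11
(1, 2): arr[1]=17 > arr[2]=7
(1, 4): arr[1]=17 > arr[4]=5
(1, 5): arr[1]=17 > arr[5]=10
(1, 7): arr[1]=17 > arr[7]=11
(2, 4): arr[2]=7 > arr[4]=5
(3, 4): arr[3]=17 > arr[4]=5
(3, 5): arr[3]=17 > arr[5]=10
(3, 7): arr[3]=17 > arr[7]=11
(6, 7): arr[6]=18 > arr[7]=11

Total inversions: 16

The array has 16 inversion(s): (0,1), (0,2), (0,3), (0,4), (0,5), (0,6), (0,7), (1,2), (1,4), (1,5), (1,7), (2,4), (3,4), (3,5), (3,7), (6,7). Each pair (i,j) satisfies i < j and arr[i] > arr[j].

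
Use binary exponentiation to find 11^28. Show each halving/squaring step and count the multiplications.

Computing 11^28 by squaring (build up from 11^1; each line after the first costs one multiplication):

11^1 = 11
11^2 = (11^1)^2 = 11^2 = 121
11^3 = 11 * 11^2 = 11 * 121 = 1331
11^6 = (11^3)^2 = 1331^2 = 1771561
11^7 = 11 * 11^6 = 11 * 1771561 = 19487171
11^14 = (11^7)^2 = 19487171^2 = 379749833583241
11^28 = (11^14)^2 = 379749833583241^2 = 144209936106499234037676064081

Result: 144209936106499234037676064081
Multiplications needed: 6 (6 lines after 11^1)

11^28 = 144209936106499234037676064081. Using exponentiation by squaring, this requires 6 multiplications. The key idea: if the exponent is even, square the half-power; if odd, multiply by the base once.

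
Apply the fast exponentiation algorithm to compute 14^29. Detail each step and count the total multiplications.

Computing 14^29 by squaring (build up from 14^1; each line after the first costs one multiplication):

14^1 = 14
14^2 = (14^1)^2 = 14^2 = 196
14^3 = 14 * 14^2 = 14 * 196 = 2744
14^6 = (14^3)^2 = 2744^2 = 7529536
14^7 = 14 * 14^6 = 14 * 7529536 = 105413504
14^14 = (14^7)^2 = 105413504^2 = 11112006825558016
14^28 = (14^14)^2 = 11112006825558016^2 = 123476695691247935826229781856256
14^29 = 14 * 14^28 = 14 * 123476695691247935826229781856256 = 1728673739677471101567216945987584

Result: 1728673739677471101567216945987584
Multiplications needed: 7 (7 lines after 14^1)

14^29 = 1728673739677471101567216945987584. Using exponentiation by squaring, this requires 7 multiplications. The key idea: if the exponent is even, square the half-power; if odd, multiply by the base once.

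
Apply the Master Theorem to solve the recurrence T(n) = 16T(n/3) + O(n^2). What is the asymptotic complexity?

Master Theorem for T(n) = 16T(n/3) + O(n^2):

a = 16, b = 3, c = 2
log_b(a) = log_3(16) = 2.5237

Case 1: c = 2 < log_3(16) = 2.5237
T(n) = O(n^(log_3 16))

For T(n) = 16T(n/3) + O(n^2): log_3(16) = 2.5237. This is Case 1 of the Master Theorem (c < log_b(a), work dominated by leaves), giving O(n^(log_3 16)).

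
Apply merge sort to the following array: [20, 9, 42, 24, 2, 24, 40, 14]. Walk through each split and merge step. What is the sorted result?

Merge sort trace:

Split: [20, 9, 42, 24, 2, 24, 40, 14] -> [20, 9, 42, 24] and [2, 24, 40, 14]
  Split: [20, 9, 42, 24] -> [20, 9] and [42, 24]
    Split: [20, 9] -> [20] and [9]
    Merge: [20] + [9] -> [9, 20]
    Split: [42, 24] -> [42] and [24]
    Merge: [42] + [24] -> [24, 42]
  Merge: [9, 20] + [24, 42] -> [9, 20, 24, 42]
  Split: [2, 24, 40, 14] -> [2, 24] and [40, 14]
    Split: [2, 24] -> [2] and [24]
    Merge: [2] + [24] -> [2, 24]
    Split: [40, 14] -> [40] and [14]
    Merge: [40] + [14] -> [14, 40]
  Merge: [2, 24] + [14, 40] -> [2, 14, 24, 40]
Merge: [9, 20, 24, 42] + [2, 14, 24, 40] -> [2, 9, 14, 20, 24, 24, 40, 42]

Final sorted array: [2, 9, 14, 20, 24, 24, 40, 42]

The merge sort proceeds by recursively splitting the array and merging sorted halves.
After all merges, the sorted array is [2, 9, 14, 20, 24, 24, 40, 42].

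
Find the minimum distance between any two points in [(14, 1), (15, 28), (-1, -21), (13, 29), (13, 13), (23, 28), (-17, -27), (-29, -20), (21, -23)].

Computing all pairwise distances among 9 points:

d((14, 1), (15, 28)) = 27.0185
d((14, 1), (-1, -21)) = 26.6271
d((14, 1), (13, 29)) = 28.0179
d((14, 1), (13, 13)) = 12.0416
d((14, 1), (23, 28)) = 28.4605
d((14, 1), (-17, -27)) = 41.7732
d((14, 1), (-29, -20)) = 47.8539
d((14, 1), (21, -23)) = 25.0
d((15, 28), (-1, -21)) = 51.5461
d((15, 28), (13, 29)) = 2.2361 <-- minimum
d((15, 28), (13, 13)) = 15.1327
d((15, 28), (23, 28)) = 8.0
d((15, 28), (-17, -27)) = 63.6318
d((15, 28), (-29, -20)) = 65.1153
d((15, 28), (21, -23)) = 51.3517
d((-1, -21), (13, 29)) = 51.923
d((-1, -21), (13, 13)) = 36.7696
d((-1, -21), (23, 28)) = 54.5619
d((-1, -21), (-17, -27)) = 17.088
d((-1, -21), (-29, -20)) = 28.0179
d((-1, -21), (21, -23)) = 22.0907
d((13, 29), (13, 13)) = 16.0
d((13, 29), (23, 28)) = 10.0499
d((13, 29), (-17, -27)) = 63.5295
d((13, 29), (-29, -20)) = 64.5368
d((13, 29), (21, -23)) = 52.6118
d((13, 13), (23, 28)) = 18.0278
d((13, 13), (-17, -27)) = 50.0
d((13, 13), (-29, -20)) = 53.4135
d((13, 13), (21, -23)) = 36.8782
d((23, 28), (-17, -27)) = 68.0074
d((23, 28), (-29, -20)) = 70.7672
d((23, 28), (21, -23)) = 51.0392
d((-17, -27), (-29, -20)) = 13.8924
d((-17, -27), (21, -23)) = 38.2099
d((-29, -20), (21, -23)) = 50.0899

Closest pair: (15, 28) and (13, 29) with distance 2.2361

The closest pair is (15, 28) and (13, 29) with Euclidean distance 2.2361. For 9 points, brute-force pairwise comparison is shown above. For large n, the divide-and-conquer algorithm (sort by x, recurse on halves, check the dividing strip) achieves O(n log n).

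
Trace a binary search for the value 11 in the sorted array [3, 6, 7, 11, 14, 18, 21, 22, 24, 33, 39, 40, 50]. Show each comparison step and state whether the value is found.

Binary search for 11 in [3, 6, 7, 11, 14, 18, 21, 22, 24, 33, 39, 40, 50]:

lo=0, hi=12, mid=6, arr[mid]=21 -> 21 > 11, search left half
lo=0, hi=5, mid=2, arr[mid]=7 -> 7 < 11, search right half
lo=3, hi=5, mid=4, arr[mid]=14 -> 14 > 11, search left half
lo=3, hi=3, mid=3, arr[mid]=11 -> Found target at index 3!

Binary search finds 11 at index 3 after 4 comparisons. The search repeatedly halves the search space by comparing with the middle element.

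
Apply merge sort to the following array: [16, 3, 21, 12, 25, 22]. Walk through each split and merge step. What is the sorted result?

Merge sort trace:

Split: [16, 3, 21, 12, 25, 22] -> [16, 3, 21] and [12, 25, 22]
  Split: [16, 3, 21] -> [16] and [3, 21]
    Split: [3, 21] -> [3] and [21]
    Merge: [3] + [21] -> [3, 21]
  Merge: [16] + [3, 21] -> [3, 16, 21]
  Split: [12, 25, 22] -> [12] and [25, 22]
    Split: [25, 22] -> [25] and [22]
    Merge: [25] + [22] -> [22, 25]
  Merge: [12] + [22, 25] -> [12, 22, 25]
Merge: [3, 16, 21] + [12, 22, 25] -> [3, 12, 16, 21, 22, 25]

Final sorted array: [3, 12, 16, 21, 22, 25]

The merge sort proceeds by recursively splitting the array and merging sorted halves.
After all merges, the sorted array is [3, 12, 16, 21, 22, 25].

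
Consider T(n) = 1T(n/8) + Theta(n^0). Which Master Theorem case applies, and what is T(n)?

Master Theorem for T(n) = 1T(n/8) + O(n^0):

a = 1, b = 8, c = 0
log_b(a) = log_8(1) = 0.0000

Case 2: c = 0 = log_8(1) = 0.0000
T(n) = O(n^0 log n) = O(log n)

For T(n) = 1T(n/8) + O(n^0): log_8(1) = 0.0000. This is Case 2 of the Master Theorem (c = log_b(a), equal work at all levels), giving O(log n).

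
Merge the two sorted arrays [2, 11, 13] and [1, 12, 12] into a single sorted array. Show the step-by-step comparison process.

Merging process:

Compare 2 vs 1: take 1 from right. Merged: [1]
Compare 2 vs 12: take 2 from left. Merged: [1, 2]
Compare 11 vs 12: take 11 from left. Merged: [1, 2, 11]
Compare 13 vs 12: take 12 from right. Merged: [1, 2, 11, 12]
Compare 13 vs 12: take 12 from right. Merged: [1, 2, 11, 12, 12]
Append remaining from left: [13]. Merged: [1, 2, 11, 12, 12, 13]

Final merged array: [1, 2, 11, 12, 12, 13]
Total comparisons: 5

The merged array is [1, 2, 11, 12, 12, 13], requiring 5 comparisons. The merge step runs in O(n) time where n is the total number of elements.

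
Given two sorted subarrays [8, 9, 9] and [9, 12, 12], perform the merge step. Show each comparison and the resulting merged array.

Merging process:

Compare 8 vs 9: take 8 from left. Merged: [8]
Compare 9 vs 9: take 9 from left. Merged: [8, 9]
Compare 9 vs 9: take 9 from left. Merged: [8, 9, 9]
Append remaining from right: [9, 12, 12]. Merged: [8, 9, 9, 9, 12, 12]

Final merged array: [8, 9, 9, 9, 12, 12]
Total comparisons: 3

The merged array is [8, 9, 9, 9, 12, 12], requiring 3 comparisons. The merge step runs in O(n) time where n is the total number of elements.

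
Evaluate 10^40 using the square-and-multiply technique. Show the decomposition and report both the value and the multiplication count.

Computing 10^40 by squaring (build up from 10^1; each line after the first costs one multiplication):

10^1 = 10
10^2 = (10^1)^2 = 10^2 = 100
10^4 = (10^2)^2 = 100^2 = 10000
10^5 = 10 * 10^4 = 10 * 10000 = 100000
10^10 = (10^5)^2 = 100000^2 = 10000000000
10^20 = (10^10)^2 = 10000000000^2 = 100000000000000000000
10^40 = (10^20)^2 = 100000000000000000000^2 = 10000000000000000000000000000000000000000

Result: 10000000000000000000000000000000000000000
Multiplications needed: 6 (6 lines after 10^1)

10^40 = 10000000000000000000000000000000000000000. Using exponentiation by squaring, this requires 6 multiplications. The key idea: if the exponent is even, square the half-power; if odd, multiply by the base once.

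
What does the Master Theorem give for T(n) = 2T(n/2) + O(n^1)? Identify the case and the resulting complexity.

Master Theorem for T(n) = 2T(n/2) + O(n^1):

a = 2, b = 2, c = 1
log_b(a) = log_2(2) = 1.0000

Case 2: c = 1 = log_2(2) = 1.0000
T(n) = O(n^1 log n) = O(n log n)

For T(n) = 2T(n/2) + O(n^1): log_2(2) = 1.0000. This is Case 2 of the Master Theorem (c = log_b(a), equal work at all levels), giving O(n log n).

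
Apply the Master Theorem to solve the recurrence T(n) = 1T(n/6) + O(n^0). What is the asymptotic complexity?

Master Theorem for T(n) = 1T(n/6) + O(n^0):

a = 1, b = 6, c = 0
log_b(a) = log_6(1) = 0.0000

Case 2: c = 0 = log_6(1) = 0.0000
T(n) = O(n^0 log n) = O(log n)

For T(n) = 1T(n/6) + O(n^0): log_6(1) = 0.0000. This is Case 2 of the Master Theorem (c = log_b(a), equal work at all levels), giving O(log n).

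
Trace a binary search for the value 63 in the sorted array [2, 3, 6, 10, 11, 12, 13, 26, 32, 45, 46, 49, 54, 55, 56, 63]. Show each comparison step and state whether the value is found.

Binary search for 63 in [2, 3, 6, 10, 11, 12, 13, 26, 32, 45, 46, 49, 54, 55, 56, 63]:

lo=0, hi=15, mid=7, arr[mid]=26 -> 26 < 63, search right half
lo=8, hi=15, mid=11, arr[mid]=49 -> 49 < 63, search right half
lo=12, hi=15, mid=13, arr[mid]=55 -> 55 < 63, search right half
lo=14, hi=15, mid=14, arr[mid]=56 -> 56 < 63, search right half
lo=15, hi=15, mid=15, arr[mid]=63 -> Found target at index 15!

Binary search finds 63 at index 15 after 5 comparisons. The search repeatedly halves the search space by comparing with the middle element.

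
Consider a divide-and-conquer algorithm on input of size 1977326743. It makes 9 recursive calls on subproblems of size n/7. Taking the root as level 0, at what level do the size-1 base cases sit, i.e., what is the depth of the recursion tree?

For divide and conquer with division factor 7:

Problem sizes at each level:
Level 0: 1977326743
Level 1: 282475249
Level 2: 40353607
Level 3: 5764801
Level 4: 823543
Level 5: 117649
Level 6: 16807
Level 7: 2401
Level 8: 343
Level 9: 49
Level 10: 7
Level 11: 1

The root is level 0 and the size-1 base case is level 11 (the tree spans levels 0 through 11, i.e. 12 levels counting the root), so the depth is the number of divisions: log_7(1977326743) = 11

The recursion tree depth is log_7(1977326743) = 11. At each level, the problem size is divided by 7, so it takes 11 divisions to reduce to a base case of size 1. The algorithm makes 9 recursive calls at each level.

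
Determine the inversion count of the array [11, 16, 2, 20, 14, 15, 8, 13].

Finding inversions in [11, 16, 2, 20, 14, 15, 8, 13]:

(0, 2): arr[0]=11 > arr[2]=2
(0, 6): arr[0]=11 > arr[6]=8
(1, 2): arr[1]=16 > arr[2]=2
(1, 4): arr[1]=16 > arr[4]=14
(1, 5): arr[1]=16 > arr[5]=15
(1, 6): arr[1]=16 > arr[6]=8
(1, 7): arr[1]=16 > arr[7]=13
(3, 4): arr[3]=20 > arr[4]=14
(3, 5): arr[3]=20 > arr[5]=15
(3, 6): arr[3]=20 > arr[6]=8
(3, 7): arr[3]=20 > arr[7]=13
(4, 6): arr[4]=14 > arr[6]=8
(4, 7): arr[4]=14 > arr[7]=13
(5, 6): arr[5]=15 > arr[6]=8
(5, 7): arr[5]=15 > arr[7]=13

Total inversions: 15

The array has 15 inversion(s): (0,2), (0,6), (1,2), (1,4), (1,5), (1,6), (1,7), (3,4), (3,5), (3,6), (3,7), (4,6), (4,7), (5,6), (5,7). Each pair (i,j) satisfies i < j and arr[i] > arr[j].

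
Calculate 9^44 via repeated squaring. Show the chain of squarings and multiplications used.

Computing 9^44 by squaring (build up from 9^1; each line after the first costs one multiplication):

9^1 = 9
9^2 = (9^1)^2 = 9^2 = 81
9^4 = (9^2)^2 = 81^2 = 6561
9^5 = 9 * 9^4 = 9 * 6561 = 59049
9^10 = (9^5)^2 = 59049^2 = 3486784401
9^11 = 9 * 9^10 = 9 * 3486784401 = 31381059609
9^22 = (9^11)^2 = 31381059609^2 = 984770902183611232881
9^44 = (9^22)^2 = 984770902183611232881^2 = 969773729787523602876821942164080815560161

Result: 969773729787523602876821942164080815560161
Multiplications needed: 7 (7 lines after 9^1)

9^44 = 969773729787523602876821942164080815560161. Using exponentiation by squaring, this requires 7 multiplications. The key idea: if the exponent is even, square the half-power; if odd, multiply by the base once.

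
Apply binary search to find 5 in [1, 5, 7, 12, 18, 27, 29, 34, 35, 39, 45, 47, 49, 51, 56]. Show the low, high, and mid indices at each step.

Binary search for 5 in [1, 5, 7, 12, 18, 27, 29, 34, 35, 39, 45, 47, 49, 51, 56]:

lo=0, hi=14, mid=7, arr[mid]=34 -> 34 > 5, search left half
lo=0, hi=6, mid=3, arr[mid]=12 -> 12 > 5, search left half
lo=0, hi=2, mid=1, arr[mid]=5 -> Found target at index 1!

Binary search finds 5 at index 1 after 3 comparisons. The search repeatedly halves the search space by comparing with the middle element.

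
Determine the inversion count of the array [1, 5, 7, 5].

Finding inversions in [1, 5, 7, 5]:

(2, 3): arr[2]=7 > arr[3]=5

Total inversions: 1

The array has 1 inversion(s): (2,3). Each pair (i,j) satisfies i < j and arr[i] > arr[j].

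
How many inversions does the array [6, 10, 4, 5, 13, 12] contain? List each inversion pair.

Finding inversions in [6, 10, 4, 5, 13, 12]:

(0, 2): arr[0]=6 > arr[2]=4
(0, 3): arr[0]=6 > arr[3]=5
(1, 2): arr[1]=10 > arr[2]=4
(1, 3): arr[1]=10 > arr[3]=5
(4, 5): arr[4]=13 > arr[5]=12

Total inversions: 5

The array has 5 inversion(s): (0,2), (0,3), (1,2), (1,3), (4,5). Each pair (i,j) satisfies i < j and arr[i] > arr[j].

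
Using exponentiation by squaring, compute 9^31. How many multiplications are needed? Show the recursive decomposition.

Computing 9^31 by squaring (build up from 9^1; each line after the first costs one multiplication):

9^1 = 9
9^2 = (9^1)^2 = 9^2 = 81
9^3 = 9 * 9^2 = 9 * 81 = 729
9^6 = (9^3)^2 = 729^2 = 531441
9^7 = 9 * 9^6 = 9 * 531441 = 4782969
9^14 = (9^7)^2 = 4782969^2 = 22876792454961
9^15 = 9 * 9^14 = 9 * 22876792454961 = 205891132094649
9^30 = (9^15)^2 = 205891132094649^2 = 42391158275216203514294433201
9^31 = 9 * 9^30 = 9 * 42391158275216203514294433201 = 381520424476945831628649898809

Result: 381520424476945831628649898809
Multiplications needed: 8 (8 lines after 9^1)

9^31 = 381520424476945831628649898809. Using exponentiation by squaring, this requires 8 multiplications. The key idea: if the exponent is even, square the half-power; if odd, multiply by the base once.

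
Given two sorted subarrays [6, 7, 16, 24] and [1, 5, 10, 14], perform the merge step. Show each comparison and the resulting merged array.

Merging process:

Compare 6 vs 1: take 1 from right. Merged: [1]
Compare 6 vs 5: take 5 from right. Merged: [1, 5]
Compare 6 vs 10: take 6 from left. Merged: [1, 5, 6]
Compare 7 vs 10: take 7 from left. Merged: [1, 5, 6, 7]
Compare 16 vs 10: take 10 from right. Merged: [1, 5, 6, 7, 10]
Compare 16 vs 14: take 14 from right. Merged: [1, 5, 6, 7, 10, 14]
Append remaining from left: [16, 24]. Merged: [1, 5, 6, 7, 10, 14, 16, 24]

Final merged array: [1, 5, 6, 7, 10, 14, 16, 24]
Total comparisons: 6

The merged array is [1, 5, 6, 7, 10, 14, 16, 24], requiring 6 comparisons. The merge step runs in O(n) time where n is the total number of elements.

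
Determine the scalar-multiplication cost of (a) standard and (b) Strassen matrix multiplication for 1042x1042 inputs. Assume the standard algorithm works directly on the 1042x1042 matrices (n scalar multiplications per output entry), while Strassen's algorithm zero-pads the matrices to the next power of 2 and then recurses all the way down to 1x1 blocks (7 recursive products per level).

Matrix multiplication for 1042x1042 matrices:

Strassen's algorithm requires power-of-2 dimensions. Pad 1042x1042 to 2048x2048 (next power of 2).

Standard algorithm: 1042^3 = 1131366088 multiplications
Strassen's algorithm: 7^(log2(2048)) = 7^11 = 1977326743 multiplications
Difference: 1131366088 - 1977326743 = -845960655 (Strassen uses MORE here due to padding overhead — for small or just-over-power-of-2 n, padding can outweigh the per-level savings)

Standard: 1131366088 multiplications (1042^3). Strassen: 1977326743 multiplications (7^11, after padding to 2048x2048). Strassen reduces 8 recursive multiplications to 7 at each level.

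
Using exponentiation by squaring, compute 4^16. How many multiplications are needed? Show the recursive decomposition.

Computing 4^16 by squaring (build up from 4^1; each line after the first costs one multiplication):

4^1 = 4
4^2 = (4^1)^2 = 4^2 = 16
4^4 = (4^2)^2 = 16^2 = 256
4^8 = (4^4)^2 = 256^2 = 65536
4^16 = (4^8)^2 = 65536^2 = 4294967296

Result: 4294967296
Multiplications needed: 4 (4 lines after 4^1)

4^16 = 4294967296. Using exponentiation by squaring, this requires 4 multiplications. The key idea: if the exponent is even, square the half-power; if odd, multiply by the base once.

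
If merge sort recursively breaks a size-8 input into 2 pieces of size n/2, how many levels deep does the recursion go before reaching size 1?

For divide and conquer with division factor 2:

Problem sizes at each level:
Level 0: 8
Level 1: 4
Level 2: 2
Level 3: 1

The root is level 0 and the size-1 base case is level 3 (the tree spans levels 0 through 3, i.e. 4 levels counting the root), so the depth is the number of divisions: log_2(8) = 3

The recursion tree depth is log_2(8) = 3. At each level, the problem size is divided by 2, so it takes 3 divisions to reduce to a base case of size 1. The algorithm makes 2 recursive calls at each level.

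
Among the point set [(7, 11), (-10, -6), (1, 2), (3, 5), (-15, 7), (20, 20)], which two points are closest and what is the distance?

Computing all pairwise distances among 6 points:

d((7, 11), (-10, -6)) = 24.0416
d((7, 11), (1, 2)) = 10.8167
d((7, 11), (3, 5)) = 7.2111
d((7, 11), (-15, 7)) = 22.3607
d((7, 11), (20, 20)) = 15.8114
d((-10, -6), (1, 2)) = 13.6015
d((-10, -6), (3, 5)) = 17.0294
d((-10, -6), (-15, 7)) = 13.9284
d((-10, -6), (20, 20)) = 39.6989
d((1, 2), (3, 5)) = 3.6056 <-- minimum
d((1, 2), (-15, 7)) = 16.7631
d((1, 2), (20, 20)) = 26.1725
d((3, 5), (-15, 7)) = 18.1108
d((3, 5), (20, 20)) = 22.6716
d((-15, 7), (20, 20)) = 37.3363

Closest pair: (1, 2) and (3, 5) with distance 3.6056

The closest pair is (1, 2) and (3, 5) with Euclidean distance 3.6056. For 6 points, brute-force pairwise comparison is shown above. For large n, the divide-and-conquer algorithm (sort by x, recurse on halves, check the dividing strip) achieves O(n log n).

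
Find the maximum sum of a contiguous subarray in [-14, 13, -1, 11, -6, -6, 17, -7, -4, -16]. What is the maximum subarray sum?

Using Kadane's algorithm on [-14, 13, -1, 11, -6, -6, 17, -7, -4, -16]:

Scanning through the array:
Position 1 (value 13): max_ending_here = 13, max_so_far = 13
Position 2 (value -1): max_ending_here = 12, max_so_far = 13
Position 3 (value 11): max_ending_here = 23, max_so_far = 23
Position 4 (value -6): max_ending_here = 17, max_so_far = 23
Position 5 (value -6): max_ending_here = 11, max_so_far = 23
Position 6 (value 17): max_ending_here = 28, max_so_far = 28
Position 7 (value -7): max_ending_here = 21, max_so_far = 28
Position 8 (value -4): max_ending_here = 17, max_so_far = 28
Position 9 (value -16): max_ending_here = 1, max_so_far = 28

Maximum subarray: [13, -1, 11, -6, -6, 17]
Maximum sum: 28

The maximum subarray is [13, -1, 11, -6, -6, 17] with sum 28. This subarray runs from index 1 to index 6.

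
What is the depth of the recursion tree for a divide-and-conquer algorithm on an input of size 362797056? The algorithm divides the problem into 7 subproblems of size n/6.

For divide and conquer with division factor 6:

Problem sizes at each level:
Level 0: 362797056
Level 1: 60466176
Level 2: 10077696
Level 3: 1679616
Level 4: 279936
Level 5: 46656
Level 6: 7776
Level 7: 1296
Level 8: 216
Level 9: 36
Level 10: 6
Level 11: 1

The root is level 0 and the size-1 base case is level 11 (the tree spans levels 0 through 11, i.e. 12 levels counting the root), so the depth is the number of divisions: log_6(362797056) = 11

The recursion tree depth is log_6(362797056) = 11. At each level, the problem size is divided by 6, so it takes 11 divisions to reduce to a base case of size 1. The algorithm makes 7 recursive calls at each level.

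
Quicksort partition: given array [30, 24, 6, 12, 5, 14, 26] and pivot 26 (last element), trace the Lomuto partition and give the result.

Lomuto partition with pivot = 26:

Initial array: [30, 24, 6, 12, 5, 14, 26]

arr[0]=30 > 26: no swap
arr[1]=24 <= 26: swap with position 0, array becomes [24, 30, 6, 12, 5, 14, 26]
arr[2]=6 <= 26: swap with position 1, array becomes [24, 6, 30, 12, 5, 14, 26]
arr[3]=12 <= 26: swap with position 2, array becomes [24, 6, 12, 30, 5, 14, 26]
arr[4]=5 <= 26: swap with position 3, array becomes [24, 6, 12, 5, 30, 14, 26]
arr[5]=14 <= 26: swap with position 4, array becomes [24, 6, 12, 5, 14, 30, 26]

Place pivot at position 5: [24, 6, 12, 5, 14, 26, 30]
Pivot position: 5

After partitioning with pivot 26, the array becomes [24, 6, 12, 5, 14, 26, 30]. The pivot is placed at index 5. All elements to the left of the pivot are <= 26, and all elements to the right are > 26.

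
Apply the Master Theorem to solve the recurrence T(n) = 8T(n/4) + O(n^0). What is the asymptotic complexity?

Master Theorem for T(n) = 8T(n/4) + O(n^0):

a = 8, b = 4, c = 0
log_b(a) = log_4(8) = 1.5000

Case 1: c = 0 < log_4(8) = 1.5000
T(n) = O(n^(log_4 8))

For T(n) = 8T(n/4) + O(n^0): log_4(8) = 1.5000. This is Case 1 of the Master Theorem (c < log_b(a), work dominated by leaves), giving O(n^(log_4 8)).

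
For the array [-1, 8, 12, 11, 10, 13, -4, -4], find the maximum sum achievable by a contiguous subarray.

Using Kadane's algorithm on [-1, 8, 12, 11, 10, 13, -4, -4]:

Scanning through the array:
Position 1 (value 8): max_ending_here = 8, max_so_far = 8
Position 2 (value 12): max_ending_here = 20, max_so_far = 20
Position 3 (value 11): max_ending_here = 31, max_so_far = 31
Position 4 (value 10): max_ending_here = 41, max_so_far = 41
Position 5 (value 13): max_ending_here = 54, max_so_far = 54
Position 6 (value -4): max_ending_here = 50, max_so_far = 54
Position 7 (value -4): max_ending_here = 46, max_so_far = 54

Maximum subarray: [8, 12, 11, 10, 13]
Maximum sum: 54

The maximum subarray is [8, 12, 11, 10, 13] with sum 54. This subarray runs from index 1 to index 5.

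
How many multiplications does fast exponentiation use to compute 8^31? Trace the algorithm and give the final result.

Computing 8^31 by squaring (build up from 8^1; each line after the first costs one multiplication):

8^1 = 8
8^2 = (8^1)^2 = 8^2 = 64
8^3 = 8 * 8^2 = 8 * 64 = 512
8^6 = (8^3)^2 = 512^2 = 262144
8^7 = 8 * 8^6 = 8 * 262144 = 2097152
8^14 = (8^7)^2 = 2097152^2 = 4398046511104
8^15 = 8 * 8^14 = 8 * 4398046511104 = 35184372088832
8^30 = (8^15)^2 = 35184372088832^2 = 1237940039285380274899124224
8^31 = 8 * 8^30 = 8 * 1237940039285380274899124224 = 9903520314283042199192993792

Result: 9903520314283042199192993792
Multiplications needed: 8 (8 lines after 8^1)

8^31 = 9903520314283042199192993792. Using exponentiation by squaring, this requires 8 multiplications. The key idea: if the exponent is even, square the half-power; if odd, multiply by the base once.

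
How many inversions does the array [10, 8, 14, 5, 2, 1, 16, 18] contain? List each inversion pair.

Finding inversions in [10, 8, 14, 5, 2, 1, 16, 18]:

(0, 1): arr[0]=10 > arr[1]=8
(0, 3): arr[0]=10 > arr[3]=5
(0, 4): arr[0]=10 > arr[4]=2
(0, 5): arr[0]=10 > arr[5]=1
(1, 3): arr[1]=8 > arr[3]=5
(1, 4): arr[1]=8 > arr[4]=2
(1, 5): arr[1]=8 > arr[5]=1
(2, 3): arr[2]=14 > arr[3]=5
(2, 4): arr[2]=14 > arr[4]=2
(2, 5): arr[2]=14 > arr[5]=1
(3, 4): arr[3]=5 > arr[4]=2
(3, 5): arr[3]=5 > arr[5]=1
(4, 5): arr[4]=2 > arr[5]=1

Total inversions: 13

The array has 13 inversion(s): (0,1), (0,3), (0,4), (0,5), (1,3), (1,4), (1,5), (2,3), (2,4), (2,5), (3,4), (3,5), (4,5). Each pair (i,j) satisfies i < j and arr[i] > arr[j].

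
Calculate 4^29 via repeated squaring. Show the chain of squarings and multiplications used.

Computing 4^29 by squaring (build up from 4^1; each line after the first costs one multiplication):

4^1 = 4
4^2 = (4^1)^2 = 4^2 = 16
4^3 = 4 * 4^2 = 4 * 16 = 64
4^6 = (4^3)^2 = 64^2 = 4096
4^7 = 4 * 4^6 = 4 * 4096 = 16384
4^14 = (4^7)^2 = 16384^2 = 268435456
4^28 = (4^14)^2 = 268435456^2 = 72057594037927936
4^29 = 4 * 4^28 = 4 * 72057594037927936 = 288230376151711744

Result: 288230376151711744
Multiplications needed: 7 (7 lines after 4^1)

4^29 = 288230376151711744. Using exponentiation by squaring, this requires 7 multiplications. The key idea: if the exponent is even, square the half-power; if odd, multiply by the base once.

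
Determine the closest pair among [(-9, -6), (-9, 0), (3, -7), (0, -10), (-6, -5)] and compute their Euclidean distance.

Computing all pairwise distances among 5 points:

d((-9, -6), (-9, 0)) = 6.0
d((-9, -6), (3, -7)) = 12.0416
d((-9, -6), (0, -10)) = 9.8489
d((-9, -6), (-6, -5)) = 3.1623 <-- minimum
d((-9, 0), (3, -7)) = 13.8924
d((-9, 0), (0, -10)) = 13.4536
d((-9, 0), (-6, -5)) = 5.831
d((3, -7), (0, -10)) = 4.2426
d((3, -7), (-6, -5)) = 9.2195
d((0, -10), (-6, -5)) = 7.8102

Closest pair: (-9, -6) and (-6, -5) with distance 3.1623

The closest pair is (-9, -6) and (-6, -5) with Euclidean distance 3.1623. For 5 points, brute-force pairwise comparison is shown above. For large n, the divide-and-conquer algorithm (sort by x, recurse on halves, check the dividing strip) achieves O(n log n).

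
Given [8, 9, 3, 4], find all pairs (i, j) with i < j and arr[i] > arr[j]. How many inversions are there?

Finding inversions in [8, 9, 3, 4]:

(0, 2): arr[0]=8 > arr[2]=3
(0, 3): arr[0]=8 > arr[3]=4
(1, 2): arr[1]=9 > arr[2]=3
(1, 3): arr[1]=9 > arr[3]=4

Total inversions: 4

The array has 4 inversion(s): (0,2), (0,3), (1,2), (1,3). Each pair (i,j) satisfies i < j and arr[i] > arr[j].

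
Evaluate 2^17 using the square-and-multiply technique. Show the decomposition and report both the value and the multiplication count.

Computing 2^17 by squaring (build up from 2^1; each line after the first costs one multiplication):

2^1 = 2
2^2 = (2^1)^2 = 2^2 = 4
2^4 = (2^2)^2 = 4^2 = 16
2^8 = (2^4)^2 = 16^2 = 256
2^16 = (2^8)^2 = 256^2 = 65536
2^17 = 2 * 2^16 = 2 * 65536 = 131072

Result: 131072
Multiplications needed: 5 (5 lines after 2^1)

2^17 = 131072. Using exponentiation by squaring, this requires 5 multiplications. The key idea: if the exponent is even, square the half-power; if odd, multiply by the base once.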